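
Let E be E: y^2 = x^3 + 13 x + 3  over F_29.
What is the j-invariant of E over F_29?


Delta = -16(4 a^3 + 27 b^2) mod 29 = 11
-1728 * (4 a)^3 = -1728 * (4*13)^3 mod 29 = 18
j = 18 * 11^(-1) mod 29 = 28

j = 28 (mod 29)


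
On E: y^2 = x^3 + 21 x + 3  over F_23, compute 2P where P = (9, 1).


Doubling: s = (3 x1^2 + a) / (2 y1)
s = (3*9^2 + 21) / (2*1) mod 23 = 17
x3 = s^2 - 2 x1 mod 23 = 17^2 - 2*9 = 18
y3 = s (x1 - x3) - y1 mod 23 = 17 * (9 - 18) - 1 = 7

2P = (18, 7)


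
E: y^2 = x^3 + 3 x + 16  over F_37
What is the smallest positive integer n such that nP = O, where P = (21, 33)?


Compute successive multiples of P until we hit O:
  1P = (21, 33)
  2P = (21, 4)
  3P = O

ord(P) = 3


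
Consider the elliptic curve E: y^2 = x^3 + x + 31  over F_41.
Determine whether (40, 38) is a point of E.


Check whether y^2 = x^3 + 1 x + 31 (mod 41) for (x, y) = (40, 38).
LHS: y^2 = 38^2 mod 41 = 9
RHS: x^3 + 1 x + 31 = 40^3 + 1*40 + 31 mod 41 = 29
LHS != RHS

No, not on the curve


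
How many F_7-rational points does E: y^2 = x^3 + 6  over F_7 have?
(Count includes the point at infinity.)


For each x in F_7, count y with y^2 = x^3 + 0 x + 6 mod 7:
  x = 1: RHS = 0, y in [0]  -> 1 point(s)
  x = 2: RHS = 0, y in [0]  -> 1 point(s)
  x = 4: RHS = 0, y in [0]  -> 1 point(s)
Affine points: 3. Add the point at infinity: total = 4.

#E(F_7) = 4


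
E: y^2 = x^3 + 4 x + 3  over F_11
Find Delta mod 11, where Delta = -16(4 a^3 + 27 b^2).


4 a^3 + 27 b^2 = 4*4^3 + 27*3^2 = 256 + 243 = 499
Delta = -16 * (499) = -7984
Delta mod 11 = 2

Delta = 2 (mod 11)


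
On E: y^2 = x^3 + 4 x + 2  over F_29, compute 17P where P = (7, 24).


k = 17 = 10001_2 (binary, LSB first: 10001)
Double-and-add from P = (7, 24):
  bit 0 = 1: acc = O + (7, 24) = (7, 24)
  bit 1 = 0: acc unchanged = (7, 24)
  bit 2 = 0: acc unchanged = (7, 24)
  bit 3 = 0: acc unchanged = (7, 24)
  bit 4 = 1: acc = (7, 24) + (25, 3) = (4, 16)

17P = (4, 16)


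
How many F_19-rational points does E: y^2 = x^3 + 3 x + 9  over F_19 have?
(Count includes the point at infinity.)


For each x in F_19, count y with y^2 = x^3 + 3 x + 9 mod 19:
  x = 0: RHS = 9, y in [3, 16]  -> 2 point(s)
  x = 2: RHS = 4, y in [2, 17]  -> 2 point(s)
  x = 3: RHS = 7, y in [8, 11]  -> 2 point(s)
  x = 4: RHS = 9, y in [3, 16]  -> 2 point(s)
  x = 5: RHS = 16, y in [4, 15]  -> 2 point(s)
  x = 9: RHS = 5, y in [9, 10]  -> 2 point(s)
  x = 11: RHS = 5, y in [9, 10]  -> 2 point(s)
  x = 12: RHS = 6, y in [5, 14]  -> 2 point(s)
  x = 15: RHS = 9, y in [3, 16]  -> 2 point(s)
  x = 16: RHS = 11, y in [7, 12]  -> 2 point(s)
  x = 18: RHS = 5, y in [9, 10]  -> 2 point(s)
Affine points: 22. Add the point at infinity: total = 23.

#E(F_19) = 23


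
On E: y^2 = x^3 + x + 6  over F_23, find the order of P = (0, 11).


Compute successive multiples of P until we hit O:
  1P = (0, 11)
  2P = (1, 13)
  3P = (3, 6)
  4P = (10, 21)
  5P = (14, 21)
  6P = (2, 4)
  7P = (16, 22)
  8P = (9, 13)
  ... (continuing to 21P)
  21P = O

ord(P) = 21


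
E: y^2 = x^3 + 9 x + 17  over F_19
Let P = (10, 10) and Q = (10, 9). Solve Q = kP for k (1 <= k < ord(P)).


Enumerate multiples of P until we hit Q = (10, 9):
  1P = (10, 10)
  2P = (5, 15)
  3P = (5, 4)
  4P = (10, 9)
Match found at i = 4.

k = 4


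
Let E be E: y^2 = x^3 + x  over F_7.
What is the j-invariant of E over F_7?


Delta = -16(4 a^3 + 27 b^2) mod 7 = 6
-1728 * (4 a)^3 = -1728 * (4*1)^3 mod 7 = 1
j = 1 * 6^(-1) mod 7 = 6

j = 6 (mod 7)


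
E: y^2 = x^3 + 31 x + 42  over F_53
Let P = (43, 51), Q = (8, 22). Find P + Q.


P != Q, so use the chord formula.
s = (y2 - y1) / (x2 - x1) = (24) / (18) mod 53 = 19
x3 = s^2 - x1 - x2 mod 53 = 19^2 - 43 - 8 = 45
y3 = s (x1 - x3) - y1 mod 53 = 19 * (43 - 45) - 51 = 17

P + Q = (45, 17)


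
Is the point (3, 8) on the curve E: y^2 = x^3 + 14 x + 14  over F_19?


Check whether y^2 = x^3 + 14 x + 14 (mod 19) for (x, y) = (3, 8).
LHS: y^2 = 8^2 mod 19 = 7
RHS: x^3 + 14 x + 14 = 3^3 + 14*3 + 14 mod 19 = 7
LHS = RHS

Yes, on the curve


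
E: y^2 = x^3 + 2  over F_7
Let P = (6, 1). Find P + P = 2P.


Doubling: s = (3 x1^2 + a) / (2 y1)
s = (3*6^2 + 0) / (2*1) mod 7 = 5
x3 = s^2 - 2 x1 mod 7 = 5^2 - 2*6 = 6
y3 = s (x1 - x3) - y1 mod 7 = 5 * (6 - 6) - 1 = 6

2P = (6, 6)


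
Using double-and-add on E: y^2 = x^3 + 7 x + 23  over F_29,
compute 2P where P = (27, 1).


k = 2 = 10_2 (binary, LSB first: 01)
Double-and-add from P = (27, 1):
  bit 0 = 0: acc unchanged = O
  bit 1 = 1: acc = O + (0, 9) = (0, 9)

2P = (0, 9)


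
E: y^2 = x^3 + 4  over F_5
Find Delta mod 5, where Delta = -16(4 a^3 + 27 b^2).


4 a^3 + 27 b^2 = 4*0^3 + 27*4^2 = 0 + 432 = 432
Delta = -16 * (432) = -6912
Delta mod 5 = 3

Delta = 3 (mod 5)


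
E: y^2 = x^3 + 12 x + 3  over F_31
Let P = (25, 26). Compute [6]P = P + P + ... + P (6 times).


k = 6 = 110_2 (binary, LSB first: 011)
Double-and-add from P = (25, 26):
  bit 0 = 0: acc unchanged = O
  bit 1 = 1: acc = O + (1, 27) = (1, 27)
  bit 2 = 1: acc = (1, 27) + (2, 2) = (2, 29)

6P = (2, 29)


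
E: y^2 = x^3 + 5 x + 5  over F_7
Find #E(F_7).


For each x in F_7, count y with y^2 = x^3 + 5 x + 5 mod 7:
  x = 1: RHS = 4, y in [2, 5]  -> 2 point(s)
  x = 2: RHS = 2, y in [3, 4]  -> 2 point(s)
  x = 5: RHS = 1, y in [1, 6]  -> 2 point(s)
Affine points: 6. Add the point at infinity: total = 7.

#E(F_7) = 7


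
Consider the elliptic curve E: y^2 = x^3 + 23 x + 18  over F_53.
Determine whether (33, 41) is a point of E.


Check whether y^2 = x^3 + 23 x + 18 (mod 53) for (x, y) = (33, 41).
LHS: y^2 = 41^2 mod 53 = 38
RHS: x^3 + 23 x + 18 = 33^3 + 23*33 + 18 mod 53 = 38
LHS = RHS

Yes, on the curve


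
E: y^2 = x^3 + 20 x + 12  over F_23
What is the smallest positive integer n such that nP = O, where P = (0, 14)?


Compute successive multiples of P until we hit O:
  1P = (0, 14)
  2P = (16, 14)
  3P = (7, 9)
  4P = (9, 22)
  5P = (4, 8)
  6P = (4, 15)
  7P = (9, 1)
  8P = (7, 14)
  ... (continuing to 11P)
  11P = O

ord(P) = 11


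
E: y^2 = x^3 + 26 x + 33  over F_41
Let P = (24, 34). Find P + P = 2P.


Doubling: s = (3 x1^2 + a) / (2 y1)
s = (3*24^2 + 26) / (2*34) mod 41 = 27
x3 = s^2 - 2 x1 mod 41 = 27^2 - 2*24 = 25
y3 = s (x1 - x3) - y1 mod 41 = 27 * (24 - 25) - 34 = 21

2P = (25, 21)


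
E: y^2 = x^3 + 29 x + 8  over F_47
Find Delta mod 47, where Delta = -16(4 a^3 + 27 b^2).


4 a^3 + 27 b^2 = 4*29^3 + 27*8^2 = 97556 + 1728 = 99284
Delta = -16 * (99284) = -1588544
Delta mod 47 = 9

Delta = 9 (mod 47)


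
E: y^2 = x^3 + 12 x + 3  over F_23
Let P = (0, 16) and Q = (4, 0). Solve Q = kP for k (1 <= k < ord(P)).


Enumerate multiples of P until we hit Q = (4, 0):
  1P = (0, 16)
  2P = (12, 14)
  3P = (4, 0)
Match found at i = 3.

k = 3


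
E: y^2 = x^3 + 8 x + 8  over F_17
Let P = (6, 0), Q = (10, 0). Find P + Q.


P != Q, so use the chord formula.
s = (y2 - y1) / (x2 - x1) = (0) / (4) mod 17 = 0
x3 = s^2 - x1 - x2 mod 17 = 0^2 - 6 - 10 = 1
y3 = s (x1 - x3) - y1 mod 17 = 0 * (6 - 1) - 0 = 0

P + Q = (1, 0)


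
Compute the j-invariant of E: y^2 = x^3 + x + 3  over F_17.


Delta = -16(4 a^3 + 27 b^2) mod 17 = 9
-1728 * (4 a)^3 = -1728 * (4*1)^3 mod 17 = 10
j = 10 * 9^(-1) mod 17 = 3

j = 3 (mod 17)


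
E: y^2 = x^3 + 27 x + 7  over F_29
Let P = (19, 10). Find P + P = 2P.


Doubling: s = (3 x1^2 + a) / (2 y1)
s = (3*19^2 + 27) / (2*10) mod 29 = 12
x3 = s^2 - 2 x1 mod 29 = 12^2 - 2*19 = 19
y3 = s (x1 - x3) - y1 mod 29 = 12 * (19 - 19) - 10 = 19

2P = (19, 19)


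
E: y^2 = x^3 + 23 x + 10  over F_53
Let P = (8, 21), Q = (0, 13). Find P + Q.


P != Q, so use the chord formula.
s = (y2 - y1) / (x2 - x1) = (45) / (45) mod 53 = 1
x3 = s^2 - x1 - x2 mod 53 = 1^2 - 8 - 0 = 46
y3 = s (x1 - x3) - y1 mod 53 = 1 * (8 - 46) - 21 = 47

P + Q = (46, 47)


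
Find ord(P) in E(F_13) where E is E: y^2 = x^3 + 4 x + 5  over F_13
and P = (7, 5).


Compute successive multiples of P until we hit O:
  1P = (7, 5)
  2P = (9, 9)
  3P = (1, 7)
  4P = (8, 4)
  5P = (12, 0)
  6P = (8, 9)
  7P = (1, 6)
  8P = (9, 4)
  ... (continuing to 10P)
  10P = O

ord(P) = 10


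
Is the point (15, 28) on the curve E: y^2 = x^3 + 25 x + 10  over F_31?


Check whether y^2 = x^3 + 25 x + 10 (mod 31) for (x, y) = (15, 28).
LHS: y^2 = 28^2 mod 31 = 9
RHS: x^3 + 25 x + 10 = 15^3 + 25*15 + 10 mod 31 = 9
LHS = RHS

Yes, on the curve


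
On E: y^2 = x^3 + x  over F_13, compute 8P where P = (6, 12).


k = 8 = 1000_2 (binary, LSB first: 0001)
Double-and-add from P = (6, 12):
  bit 0 = 0: acc unchanged = O
  bit 1 = 0: acc unchanged = O
  bit 2 = 0: acc unchanged = O
  bit 3 = 1: acc = O + (4, 4) = (4, 4)

8P = (4, 4)


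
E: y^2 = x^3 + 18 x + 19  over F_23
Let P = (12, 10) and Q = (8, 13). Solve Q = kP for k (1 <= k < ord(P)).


Enumerate multiples of P until we hit Q = (8, 13):
  1P = (12, 10)
  2P = (5, 21)
  3P = (8, 10)
  4P = (3, 13)
  5P = (3, 10)
  6P = (8, 13)
Match found at i = 6.

k = 6


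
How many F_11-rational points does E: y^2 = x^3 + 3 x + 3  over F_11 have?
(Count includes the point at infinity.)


For each x in F_11, count y with y^2 = x^3 + 3 x + 3 mod 11:
  x = 0: RHS = 3, y in [5, 6]  -> 2 point(s)
  x = 5: RHS = 0, y in [0]  -> 1 point(s)
  x = 7: RHS = 4, y in [2, 9]  -> 2 point(s)
  x = 8: RHS = 0, y in [0]  -> 1 point(s)
  x = 9: RHS = 0, y in [0]  -> 1 point(s)
Affine points: 7. Add the point at infinity: total = 8.

#E(F_11) = 8


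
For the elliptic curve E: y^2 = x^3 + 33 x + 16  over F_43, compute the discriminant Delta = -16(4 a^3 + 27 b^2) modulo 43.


4 a^3 + 27 b^2 = 4*33^3 + 27*16^2 = 143748 + 6912 = 150660
Delta = -16 * (150660) = -2410560
Delta mod 43 = 20

Delta = 20 (mod 43)


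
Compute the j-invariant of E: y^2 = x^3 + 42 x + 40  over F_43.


Delta = -16(4 a^3 + 27 b^2) mod 43 = 3
-1728 * (4 a)^3 = -1728 * (4*42)^3 mod 43 = 39
j = 39 * 3^(-1) mod 43 = 13

j = 13 (mod 43)


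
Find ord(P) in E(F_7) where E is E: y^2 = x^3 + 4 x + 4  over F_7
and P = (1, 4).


Compute successive multiples of P until we hit O:
  1P = (1, 4)
  2P = (5, 3)
  3P = (5, 4)
  4P = (1, 3)
  5P = O

ord(P) = 5


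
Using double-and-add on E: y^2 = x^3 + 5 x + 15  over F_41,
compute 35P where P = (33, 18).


k = 35 = 100011_2 (binary, LSB first: 110001)
Double-and-add from P = (33, 18):
  bit 0 = 1: acc = O + (33, 18) = (33, 18)
  bit 1 = 1: acc = (33, 18) + (12, 32) = (1, 29)
  bit 2 = 0: acc unchanged = (1, 29)
  bit 3 = 0: acc unchanged = (1, 29)
  bit 4 = 0: acc unchanged = (1, 29)
  bit 5 = 1: acc = (1, 29) + (32, 26) = (29, 20)

35P = (29, 20)


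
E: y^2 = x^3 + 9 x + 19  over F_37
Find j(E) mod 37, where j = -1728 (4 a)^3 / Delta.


Delta = -16(4 a^3 + 27 b^2) mod 37 = 4
-1728 * (4 a)^3 = -1728 * (4*9)^3 mod 37 = 26
j = 26 * 4^(-1) mod 37 = 25

j = 25 (mod 37)


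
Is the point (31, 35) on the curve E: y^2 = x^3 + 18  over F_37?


Check whether y^2 = x^3 + 0 x + 18 (mod 37) for (x, y) = (31, 35).
LHS: y^2 = 35^2 mod 37 = 4
RHS: x^3 + 0 x + 18 = 31^3 + 0*31 + 18 mod 37 = 24
LHS != RHS

No, not on the curve


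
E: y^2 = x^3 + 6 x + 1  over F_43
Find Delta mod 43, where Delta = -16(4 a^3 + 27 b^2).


4 a^3 + 27 b^2 = 4*6^3 + 27*1^2 = 864 + 27 = 891
Delta = -16 * (891) = -14256
Delta mod 43 = 20

Delta = 20 (mod 43)


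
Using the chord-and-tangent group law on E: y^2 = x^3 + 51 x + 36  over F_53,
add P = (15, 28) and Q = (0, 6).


P != Q, so use the chord formula.
s = (y2 - y1) / (x2 - x1) = (31) / (38) mod 53 = 5
x3 = s^2 - x1 - x2 mod 53 = 5^2 - 15 - 0 = 10
y3 = s (x1 - x3) - y1 mod 53 = 5 * (15 - 10) - 28 = 50

P + Q = (10, 50)


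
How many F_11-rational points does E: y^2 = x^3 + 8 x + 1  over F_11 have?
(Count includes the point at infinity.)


For each x in F_11, count y with y^2 = x^3 + 8 x + 1 mod 11:
  x = 0: RHS = 1, y in [1, 10]  -> 2 point(s)
  x = 2: RHS = 3, y in [5, 6]  -> 2 point(s)
  x = 4: RHS = 9, y in [3, 8]  -> 2 point(s)
  x = 5: RHS = 1, y in [1, 10]  -> 2 point(s)
  x = 6: RHS = 1, y in [1, 10]  -> 2 point(s)
  x = 7: RHS = 4, y in [2, 9]  -> 2 point(s)
  x = 8: RHS = 5, y in [4, 7]  -> 2 point(s)
  x = 10: RHS = 3, y in [5, 6]  -> 2 point(s)
Affine points: 16. Add the point at infinity: total = 17.

#E(F_11) = 17


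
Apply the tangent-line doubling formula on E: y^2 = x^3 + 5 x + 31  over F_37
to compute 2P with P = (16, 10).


Doubling: s = (3 x1^2 + a) / (2 y1)
s = (3*16^2 + 5) / (2*10) mod 37 = 22
x3 = s^2 - 2 x1 mod 37 = 22^2 - 2*16 = 8
y3 = s (x1 - x3) - y1 mod 37 = 22 * (16 - 8) - 10 = 18

2P = (8, 18)


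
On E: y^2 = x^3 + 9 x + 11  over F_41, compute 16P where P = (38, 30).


k = 16 = 10000_2 (binary, LSB first: 00001)
Double-and-add from P = (38, 30):
  bit 0 = 0: acc unchanged = O
  bit 1 = 0: acc unchanged = O
  bit 2 = 0: acc unchanged = O
  bit 3 = 0: acc unchanged = O
  bit 4 = 1: acc = O + (40, 1) = (40, 1)

16P = (40, 1)


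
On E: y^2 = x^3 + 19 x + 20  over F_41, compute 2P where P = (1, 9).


Doubling: s = (3 x1^2 + a) / (2 y1)
s = (3*1^2 + 19) / (2*9) mod 41 = 24
x3 = s^2 - 2 x1 mod 41 = 24^2 - 2*1 = 0
y3 = s (x1 - x3) - y1 mod 41 = 24 * (1 - 0) - 9 = 15

2P = (0, 15)


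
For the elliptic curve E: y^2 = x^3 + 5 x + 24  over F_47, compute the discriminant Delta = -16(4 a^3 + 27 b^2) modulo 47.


4 a^3 + 27 b^2 = 4*5^3 + 27*24^2 = 500 + 15552 = 16052
Delta = -16 * (16052) = -256832
Delta mod 47 = 23

Delta = 23 (mod 47)


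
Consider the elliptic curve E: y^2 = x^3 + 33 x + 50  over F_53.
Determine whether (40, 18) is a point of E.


Check whether y^2 = x^3 + 33 x + 50 (mod 53) for (x, y) = (40, 18).
LHS: y^2 = 18^2 mod 53 = 6
RHS: x^3 + 33 x + 50 = 40^3 + 33*40 + 50 mod 53 = 21
LHS != RHS

No, not on the curve


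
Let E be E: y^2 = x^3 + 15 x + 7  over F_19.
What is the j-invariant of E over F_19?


Delta = -16(4 a^3 + 27 b^2) mod 19 = 9
-1728 * (4 a)^3 = -1728 * (4*15)^3 mod 19 = 8
j = 8 * 9^(-1) mod 19 = 3

j = 3 (mod 19)


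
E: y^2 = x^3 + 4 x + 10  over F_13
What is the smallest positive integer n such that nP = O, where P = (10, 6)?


Compute successive multiples of P until we hit O:
  1P = (10, 6)
  2P = (5, 8)
  3P = (7, 11)
  4P = (6, 9)
  5P = (0, 6)
  6P = (3, 7)
  7P = (4, 8)
  8P = (2, 0)
  ... (continuing to 16P)
  16P = O

ord(P) = 16


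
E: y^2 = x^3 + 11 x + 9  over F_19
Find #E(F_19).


For each x in F_19, count y with y^2 = x^3 + 11 x + 9 mod 19:
  x = 0: RHS = 9, y in [3, 16]  -> 2 point(s)
  x = 2: RHS = 1, y in [1, 18]  -> 2 point(s)
  x = 6: RHS = 6, y in [5, 14]  -> 2 point(s)
  x = 7: RHS = 11, y in [7, 12]  -> 2 point(s)
  x = 8: RHS = 1, y in [1, 18]  -> 2 point(s)
  x = 9: RHS = 1, y in [1, 18]  -> 2 point(s)
  x = 10: RHS = 17, y in [6, 13]  -> 2 point(s)
  x = 11: RHS = 17, y in [6, 13]  -> 2 point(s)
  x = 12: RHS = 7, y in [8, 11]  -> 2 point(s)
  x = 14: RHS = 0, y in [0]  -> 1 point(s)
  x = 16: RHS = 6, y in [5, 14]  -> 2 point(s)
  x = 17: RHS = 17, y in [6, 13]  -> 2 point(s)
  x = 18: RHS = 16, y in [4, 15]  -> 2 point(s)
Affine points: 25. Add the point at infinity: total = 26.

#E(F_19) = 26


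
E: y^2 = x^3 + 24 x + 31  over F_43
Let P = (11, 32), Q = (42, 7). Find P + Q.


P != Q, so use the chord formula.
s = (y2 - y1) / (x2 - x1) = (18) / (31) mod 43 = 20
x3 = s^2 - x1 - x2 mod 43 = 20^2 - 11 - 42 = 3
y3 = s (x1 - x3) - y1 mod 43 = 20 * (11 - 3) - 32 = 42

P + Q = (3, 42)


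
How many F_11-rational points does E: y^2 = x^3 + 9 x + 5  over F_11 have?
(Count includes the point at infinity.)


For each x in F_11, count y with y^2 = x^3 + 9 x + 5 mod 11:
  x = 0: RHS = 5, y in [4, 7]  -> 2 point(s)
  x = 1: RHS = 4, y in [2, 9]  -> 2 point(s)
  x = 2: RHS = 9, y in [3, 8]  -> 2 point(s)
  x = 3: RHS = 4, y in [2, 9]  -> 2 point(s)
  x = 6: RHS = 0, y in [0]  -> 1 point(s)
  x = 7: RHS = 4, y in [2, 9]  -> 2 point(s)
  x = 9: RHS = 1, y in [1, 10]  -> 2 point(s)
Affine points: 13. Add the point at infinity: total = 14.

#E(F_11) = 14


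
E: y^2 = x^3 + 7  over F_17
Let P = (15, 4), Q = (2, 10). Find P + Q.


P != Q, so use the chord formula.
s = (y2 - y1) / (x2 - x1) = (6) / (4) mod 17 = 10
x3 = s^2 - x1 - x2 mod 17 = 10^2 - 15 - 2 = 15
y3 = s (x1 - x3) - y1 mod 17 = 10 * (15 - 15) - 4 = 13

P + Q = (15, 13)


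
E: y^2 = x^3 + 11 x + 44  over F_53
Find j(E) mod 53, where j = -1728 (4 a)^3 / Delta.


Delta = -16(4 a^3 + 27 b^2) mod 53 = 28
-1728 * (4 a)^3 = -1728 * (4*11)^3 mod 53 = 8
j = 8 * 28^(-1) mod 53 = 23

j = 23 (mod 53)


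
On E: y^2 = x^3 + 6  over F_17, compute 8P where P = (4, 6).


k = 8 = 1000_2 (binary, LSB first: 0001)
Double-and-add from P = (4, 6):
  bit 0 = 0: acc unchanged = O
  bit 1 = 0: acc unchanged = O
  bit 2 = 0: acc unchanged = O
  bit 3 = 1: acc = O + (4, 11) = (4, 11)

8P = (4, 11)


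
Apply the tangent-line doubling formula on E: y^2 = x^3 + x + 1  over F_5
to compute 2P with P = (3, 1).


Doubling: s = (3 x1^2 + a) / (2 y1)
s = (3*3^2 + 1) / (2*1) mod 5 = 4
x3 = s^2 - 2 x1 mod 5 = 4^2 - 2*3 = 0
y3 = s (x1 - x3) - y1 mod 5 = 4 * (3 - 0) - 1 = 1

2P = (0, 1)


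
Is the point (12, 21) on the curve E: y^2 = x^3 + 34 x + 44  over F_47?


Check whether y^2 = x^3 + 34 x + 44 (mod 47) for (x, y) = (12, 21).
LHS: y^2 = 21^2 mod 47 = 18
RHS: x^3 + 34 x + 44 = 12^3 + 34*12 + 44 mod 47 = 18
LHS = RHS

Yes, on the curve


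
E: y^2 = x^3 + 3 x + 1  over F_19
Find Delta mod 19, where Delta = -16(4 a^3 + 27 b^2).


4 a^3 + 27 b^2 = 4*3^3 + 27*1^2 = 108 + 27 = 135
Delta = -16 * (135) = -2160
Delta mod 19 = 6

Delta = 6 (mod 19)


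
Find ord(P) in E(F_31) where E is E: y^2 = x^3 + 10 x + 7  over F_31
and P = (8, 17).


Compute successive multiples of P until we hit O:
  1P = (8, 17)
  2P = (9, 19)
  3P = (18, 25)
  4P = (23, 2)
  5P = (1, 7)
  6P = (0, 21)
  7P = (0, 10)
  8P = (1, 24)
  ... (continuing to 13P)
  13P = O

ord(P) = 13


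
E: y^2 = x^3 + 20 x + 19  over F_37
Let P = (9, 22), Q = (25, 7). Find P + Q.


P != Q, so use the chord formula.
s = (y2 - y1) / (x2 - x1) = (22) / (16) mod 37 = 6
x3 = s^2 - x1 - x2 mod 37 = 6^2 - 9 - 25 = 2
y3 = s (x1 - x3) - y1 mod 37 = 6 * (9 - 2) - 22 = 20

P + Q = (2, 20)


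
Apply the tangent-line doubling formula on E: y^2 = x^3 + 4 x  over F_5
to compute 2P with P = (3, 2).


Doubling: s = (3 x1^2 + a) / (2 y1)
s = (3*3^2 + 4) / (2*2) mod 5 = 4
x3 = s^2 - 2 x1 mod 5 = 4^2 - 2*3 = 0
y3 = s (x1 - x3) - y1 mod 5 = 4 * (3 - 0) - 2 = 0

2P = (0, 0)


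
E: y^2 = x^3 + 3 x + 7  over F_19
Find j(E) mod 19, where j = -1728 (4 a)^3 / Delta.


Delta = -16(4 a^3 + 27 b^2) mod 19 = 18
-1728 * (4 a)^3 = -1728 * (4*3)^3 mod 19 = 18
j = 18 * 18^(-1) mod 19 = 1

j = 1 (mod 19)


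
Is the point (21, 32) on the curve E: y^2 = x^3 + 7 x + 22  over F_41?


Check whether y^2 = x^3 + 7 x + 22 (mod 41) for (x, y) = (21, 32).
LHS: y^2 = 32^2 mod 41 = 40
RHS: x^3 + 7 x + 22 = 21^3 + 7*21 + 22 mod 41 = 0
LHS != RHS

No, not on the curve


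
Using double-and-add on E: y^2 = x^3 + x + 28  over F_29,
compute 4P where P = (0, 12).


k = 4 = 100_2 (binary, LSB first: 001)
Double-and-add from P = (0, 12):
  bit 0 = 0: acc unchanged = O
  bit 1 = 0: acc unchanged = O
  bit 2 = 1: acc = O + (10, 9) = (10, 9)

4P = (10, 9)


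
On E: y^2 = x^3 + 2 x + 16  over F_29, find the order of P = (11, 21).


Compute successive multiples of P until we hit O:
  1P = (11, 21)
  2P = (13, 21)
  3P = (5, 8)
  4P = (4, 28)
  5P = (15, 12)
  6P = (28, 10)
  7P = (14, 27)
  8P = (8, 14)
  ... (continuing to 39P)
  39P = O

ord(P) = 39


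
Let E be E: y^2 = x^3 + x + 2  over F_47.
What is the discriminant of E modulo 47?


4 a^3 + 27 b^2 = 4*1^3 + 27*2^2 = 4 + 108 = 112
Delta = -16 * (112) = -1792
Delta mod 47 = 41

Delta = 41 (mod 47)


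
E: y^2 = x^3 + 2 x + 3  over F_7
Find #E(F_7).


For each x in F_7, count y with y^2 = x^3 + 2 x + 3 mod 7:
  x = 2: RHS = 1, y in [1, 6]  -> 2 point(s)
  x = 3: RHS = 1, y in [1, 6]  -> 2 point(s)
  x = 6: RHS = 0, y in [0]  -> 1 point(s)
Affine points: 5. Add the point at infinity: total = 6.

#E(F_7) = 6


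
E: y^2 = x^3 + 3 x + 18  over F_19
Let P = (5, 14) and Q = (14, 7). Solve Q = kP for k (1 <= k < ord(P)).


Enumerate multiples of P until we hit Q = (14, 7):
  1P = (5, 14)
  2P = (6, 9)
  3P = (14, 12)
  4P = (16, 18)
  5P = (3, 4)
  6P = (17, 2)
  7P = (17, 17)
  8P = (3, 15)
  9P = (16, 1)
  10P = (14, 7)
Match found at i = 10.

k = 10


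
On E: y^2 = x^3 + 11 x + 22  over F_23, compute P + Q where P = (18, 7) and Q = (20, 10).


P != Q, so use the chord formula.
s = (y2 - y1) / (x2 - x1) = (3) / (2) mod 23 = 13
x3 = s^2 - x1 - x2 mod 23 = 13^2 - 18 - 20 = 16
y3 = s (x1 - x3) - y1 mod 23 = 13 * (18 - 16) - 7 = 19

P + Q = (16, 19)


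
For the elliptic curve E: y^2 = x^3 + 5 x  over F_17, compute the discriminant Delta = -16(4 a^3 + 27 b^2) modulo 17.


4 a^3 + 27 b^2 = 4*5^3 + 27*0^2 = 500 + 0 = 500
Delta = -16 * (500) = -8000
Delta mod 17 = 7

Delta = 7 (mod 17)


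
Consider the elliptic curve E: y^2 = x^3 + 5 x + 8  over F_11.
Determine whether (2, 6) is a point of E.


Check whether y^2 = x^3 + 5 x + 8 (mod 11) for (x, y) = (2, 6).
LHS: y^2 = 6^2 mod 11 = 3
RHS: x^3 + 5 x + 8 = 2^3 + 5*2 + 8 mod 11 = 4
LHS != RHS

No, not on the curve


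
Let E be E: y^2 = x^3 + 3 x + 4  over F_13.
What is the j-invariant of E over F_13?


Delta = -16(4 a^3 + 27 b^2) mod 13 = 5
-1728 * (4 a)^3 = -1728 * (4*3)^3 mod 13 = 12
j = 12 * 5^(-1) mod 13 = 5

j = 5 (mod 13)


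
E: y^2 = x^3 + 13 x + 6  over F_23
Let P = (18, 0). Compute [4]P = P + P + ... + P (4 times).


k = 4 = 100_2 (binary, LSB first: 001)
Double-and-add from P = (18, 0):
  bit 0 = 0: acc unchanged = O
  bit 1 = 0: acc unchanged = O
  bit 2 = 1: acc = O + O = O

4P = O


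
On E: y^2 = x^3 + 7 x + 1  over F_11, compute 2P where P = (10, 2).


Doubling: s = (3 x1^2 + a) / (2 y1)
s = (3*10^2 + 7) / (2*2) mod 11 = 8
x3 = s^2 - 2 x1 mod 11 = 8^2 - 2*10 = 0
y3 = s (x1 - x3) - y1 mod 11 = 8 * (10 - 0) - 2 = 1

2P = (0, 1)


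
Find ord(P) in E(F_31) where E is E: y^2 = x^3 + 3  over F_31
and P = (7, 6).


Compute successive multiples of P until we hit O:
  1P = (7, 6)
  2P = (14, 9)
  3P = (26, 8)
  4P = (23, 7)
  5P = (5, 29)
  6P = (4, 6)
  7P = (20, 25)
  8P = (1, 29)
  ... (continuing to 43P)
  43P = O

ord(P) = 43


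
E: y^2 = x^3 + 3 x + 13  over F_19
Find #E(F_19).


For each x in F_19, count y with y^2 = x^3 + 3 x + 13 mod 19:
  x = 1: RHS = 17, y in [6, 13]  -> 2 point(s)
  x = 3: RHS = 11, y in [7, 12]  -> 2 point(s)
  x = 5: RHS = 1, y in [1, 18]  -> 2 point(s)
  x = 6: RHS = 0, y in [0]  -> 1 point(s)
  x = 7: RHS = 16, y in [4, 15]  -> 2 point(s)
  x = 8: RHS = 17, y in [6, 13]  -> 2 point(s)
  x = 9: RHS = 9, y in [3, 16]  -> 2 point(s)
  x = 10: RHS = 17, y in [6, 13]  -> 2 point(s)
  x = 11: RHS = 9, y in [3, 16]  -> 2 point(s)
  x = 13: RHS = 7, y in [8, 11]  -> 2 point(s)
  x = 14: RHS = 6, y in [5, 14]  -> 2 point(s)
  x = 18: RHS = 9, y in [3, 16]  -> 2 point(s)
Affine points: 23. Add the point at infinity: total = 24.

#E(F_19) = 24


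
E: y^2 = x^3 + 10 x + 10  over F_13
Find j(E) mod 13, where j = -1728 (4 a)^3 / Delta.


Delta = -16(4 a^3 + 27 b^2) mod 13 = 11
-1728 * (4 a)^3 = -1728 * (4*10)^3 mod 13 = 1
j = 1 * 11^(-1) mod 13 = 6

j = 6 (mod 13)


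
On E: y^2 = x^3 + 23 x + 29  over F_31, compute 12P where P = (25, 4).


k = 12 = 1100_2 (binary, LSB first: 0011)
Double-and-add from P = (25, 4):
  bit 0 = 0: acc unchanged = O
  bit 1 = 0: acc unchanged = O
  bit 2 = 1: acc = O + (3, 30) = (3, 30)
  bit 3 = 1: acc = (3, 30) + (30, 25) = (17, 30)

12P = (17, 30)


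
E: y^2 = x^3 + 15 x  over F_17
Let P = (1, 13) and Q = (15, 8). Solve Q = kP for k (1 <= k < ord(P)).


Enumerate multiples of P until we hit Q = (15, 8):
  1P = (1, 13)
  2P = (2, 2)
  3P = (16, 16)
  4P = (15, 8)
Match found at i = 4.

k = 4


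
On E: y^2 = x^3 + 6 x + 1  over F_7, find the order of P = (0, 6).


Compute successive multiples of P until we hit O:
  1P = (0, 6)
  2P = (2, 0)
  3P = (0, 1)
  4P = O

ord(P) = 4


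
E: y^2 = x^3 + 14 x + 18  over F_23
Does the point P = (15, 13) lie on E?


Check whether y^2 = x^3 + 14 x + 18 (mod 23) for (x, y) = (15, 13).
LHS: y^2 = 13^2 mod 23 = 8
RHS: x^3 + 14 x + 18 = 15^3 + 14*15 + 18 mod 23 = 15
LHS != RHS

No, not on the curve


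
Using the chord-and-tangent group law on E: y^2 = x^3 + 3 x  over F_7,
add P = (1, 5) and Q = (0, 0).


P != Q, so use the chord formula.
s = (y2 - y1) / (x2 - x1) = (2) / (6) mod 7 = 5
x3 = s^2 - x1 - x2 mod 7 = 5^2 - 1 - 0 = 3
y3 = s (x1 - x3) - y1 mod 7 = 5 * (1 - 3) - 5 = 6

P + Q = (3, 6)


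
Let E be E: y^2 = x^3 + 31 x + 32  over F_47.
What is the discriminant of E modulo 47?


4 a^3 + 27 b^2 = 4*31^3 + 27*32^2 = 119164 + 27648 = 146812
Delta = -16 * (146812) = -2348992
Delta mod 47 = 21

Delta = 21 (mod 47)


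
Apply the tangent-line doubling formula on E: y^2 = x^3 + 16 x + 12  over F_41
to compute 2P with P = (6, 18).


Doubling: s = (3 x1^2 + a) / (2 y1)
s = (3*6^2 + 16) / (2*18) mod 41 = 8
x3 = s^2 - 2 x1 mod 41 = 8^2 - 2*6 = 11
y3 = s (x1 - x3) - y1 mod 41 = 8 * (6 - 11) - 18 = 24

2P = (11, 24)


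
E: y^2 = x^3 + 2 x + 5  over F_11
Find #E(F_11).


For each x in F_11, count y with y^2 = x^3 + 2 x + 5 mod 11:
  x = 0: RHS = 5, y in [4, 7]  -> 2 point(s)
  x = 3: RHS = 5, y in [4, 7]  -> 2 point(s)
  x = 4: RHS = 0, y in [0]  -> 1 point(s)
  x = 8: RHS = 5, y in [4, 7]  -> 2 point(s)
  x = 9: RHS = 4, y in [2, 9]  -> 2 point(s)
Affine points: 9. Add the point at infinity: total = 10.

#E(F_11) = 10


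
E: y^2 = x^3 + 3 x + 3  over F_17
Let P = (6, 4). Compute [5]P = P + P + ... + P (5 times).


k = 5 = 101_2 (binary, LSB first: 101)
Double-and-add from P = (6, 4):
  bit 0 = 1: acc = O + (6, 4) = (6, 4)
  bit 1 = 0: acc unchanged = (6, 4)
  bit 2 = 1: acc = (6, 4) + (6, 4) = (6, 13)

5P = (6, 13)


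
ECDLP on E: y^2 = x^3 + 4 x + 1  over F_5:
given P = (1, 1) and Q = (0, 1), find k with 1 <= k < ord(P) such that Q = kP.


Enumerate multiples of P until we hit Q = (0, 1):
  1P = (1, 1)
  2P = (4, 1)
  3P = (0, 4)
  4P = (3, 0)
  5P = (0, 1)
Match found at i = 5.

k = 5


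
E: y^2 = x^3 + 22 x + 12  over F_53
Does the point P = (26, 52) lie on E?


Check whether y^2 = x^3 + 22 x + 12 (mod 53) for (x, y) = (26, 52).
LHS: y^2 = 52^2 mod 53 = 1
RHS: x^3 + 22 x + 12 = 26^3 + 22*26 + 12 mod 53 = 34
LHS != RHS

No, not on the curve


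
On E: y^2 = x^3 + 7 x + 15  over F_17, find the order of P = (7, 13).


Compute successive multiples of P until we hit O:
  1P = (7, 13)
  2P = (7, 4)
  3P = O

ord(P) = 3


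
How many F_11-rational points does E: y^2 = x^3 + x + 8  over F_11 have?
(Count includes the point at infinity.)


For each x in F_11, count y with y^2 = x^3 + 1 x + 8 mod 11:
  x = 3: RHS = 5, y in [4, 7]  -> 2 point(s)
  x = 8: RHS = 0, y in [0]  -> 1 point(s)
  x = 9: RHS = 9, y in [3, 8]  -> 2 point(s)
Affine points: 5. Add the point at infinity: total = 6.

#E(F_11) = 6


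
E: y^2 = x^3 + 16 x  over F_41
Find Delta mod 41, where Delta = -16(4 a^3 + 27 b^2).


4 a^3 + 27 b^2 = 4*16^3 + 27*0^2 = 16384 + 0 = 16384
Delta = -16 * (16384) = -262144
Delta mod 41 = 10

Delta = 10 (mod 41)


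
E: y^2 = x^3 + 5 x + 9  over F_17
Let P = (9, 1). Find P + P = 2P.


Doubling: s = (3 x1^2 + a) / (2 y1)
s = (3*9^2 + 5) / (2*1) mod 17 = 5
x3 = s^2 - 2 x1 mod 17 = 5^2 - 2*9 = 7
y3 = s (x1 - x3) - y1 mod 17 = 5 * (9 - 7) - 1 = 9

2P = (7, 9)


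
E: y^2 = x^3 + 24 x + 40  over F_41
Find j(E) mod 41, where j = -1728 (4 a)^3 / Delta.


Delta = -16(4 a^3 + 27 b^2) mod 41 = 22
-1728 * (4 a)^3 = -1728 * (4*24)^3 mod 41 = 18
j = 18 * 22^(-1) mod 41 = 12

j = 12 (mod 41)


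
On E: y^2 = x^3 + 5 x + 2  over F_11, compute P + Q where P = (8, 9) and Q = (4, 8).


P != Q, so use the chord formula.
s = (y2 - y1) / (x2 - x1) = (10) / (7) mod 11 = 3
x3 = s^2 - x1 - x2 mod 11 = 3^2 - 8 - 4 = 8
y3 = s (x1 - x3) - y1 mod 11 = 3 * (8 - 8) - 9 = 2

P + Q = (8, 2)


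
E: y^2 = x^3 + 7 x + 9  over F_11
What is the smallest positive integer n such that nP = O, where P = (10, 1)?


Compute successive multiples of P until we hit O:
  1P = (10, 1)
  2P = (5, 2)
  3P = (0, 8)
  4P = (6, 5)
  5P = (7, 7)
  6P = (9, 8)
  7P = (8, 7)
  8P = (2, 8)
  ... (continuing to 17P)
  17P = O

ord(P) = 17


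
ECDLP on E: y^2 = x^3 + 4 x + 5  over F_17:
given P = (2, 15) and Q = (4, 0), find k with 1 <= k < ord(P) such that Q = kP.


Enumerate multiples of P until we hit Q = (4, 0):
  1P = (2, 15)
  2P = (12, 8)
  3P = (4, 0)
Match found at i = 3.

k = 3


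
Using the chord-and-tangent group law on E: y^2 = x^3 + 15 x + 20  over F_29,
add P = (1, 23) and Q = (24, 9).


P != Q, so use the chord formula.
s = (y2 - y1) / (x2 - x1) = (15) / (23) mod 29 = 12
x3 = s^2 - x1 - x2 mod 29 = 12^2 - 1 - 24 = 3
y3 = s (x1 - x3) - y1 mod 29 = 12 * (1 - 3) - 23 = 11

P + Q = (3, 11)


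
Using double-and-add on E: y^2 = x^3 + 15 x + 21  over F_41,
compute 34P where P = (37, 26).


k = 34 = 100010_2 (binary, LSB first: 010001)
Double-and-add from P = (37, 26):
  bit 0 = 0: acc unchanged = O
  bit 1 = 1: acc = O + (12, 24) = (12, 24)
  bit 2 = 0: acc unchanged = (12, 24)
  bit 3 = 0: acc unchanged = (12, 24)
  bit 4 = 0: acc unchanged = (12, 24)
  bit 5 = 1: acc = (12, 24) + (29, 32) = (32, 10)

34P = (32, 10)


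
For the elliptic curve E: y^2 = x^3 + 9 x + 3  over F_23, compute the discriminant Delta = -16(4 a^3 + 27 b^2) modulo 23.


4 a^3 + 27 b^2 = 4*9^3 + 27*3^2 = 2916 + 243 = 3159
Delta = -16 * (3159) = -50544
Delta mod 23 = 10

Delta = 10 (mod 23)


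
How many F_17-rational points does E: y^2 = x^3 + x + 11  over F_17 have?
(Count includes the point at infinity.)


For each x in F_17, count y with y^2 = x^3 + 1 x + 11 mod 17:
  x = 1: RHS = 13, y in [8, 9]  -> 2 point(s)
  x = 2: RHS = 4, y in [2, 15]  -> 2 point(s)
  x = 7: RHS = 4, y in [2, 15]  -> 2 point(s)
  x = 8: RHS = 4, y in [2, 15]  -> 2 point(s)
  x = 9: RHS = 1, y in [1, 16]  -> 2 point(s)
  x = 10: RHS = 1, y in [1, 16]  -> 2 point(s)
  x = 12: RHS = 0, y in [0]  -> 1 point(s)
  x = 14: RHS = 15, y in [7, 10]  -> 2 point(s)
  x = 15: RHS = 1, y in [1, 16]  -> 2 point(s)
  x = 16: RHS = 9, y in [3, 14]  -> 2 point(s)
Affine points: 19. Add the point at infinity: total = 20.

#E(F_17) = 20


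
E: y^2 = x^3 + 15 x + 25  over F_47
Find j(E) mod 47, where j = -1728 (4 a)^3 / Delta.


Delta = -16(4 a^3 + 27 b^2) mod 47 = 27
-1728 * (4 a)^3 = -1728 * (4*15)^3 mod 47 = 9
j = 9 * 27^(-1) mod 47 = 16

j = 16 (mod 47)


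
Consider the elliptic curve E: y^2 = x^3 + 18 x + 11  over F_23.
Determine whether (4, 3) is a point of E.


Check whether y^2 = x^3 + 18 x + 11 (mod 23) for (x, y) = (4, 3).
LHS: y^2 = 3^2 mod 23 = 9
RHS: x^3 + 18 x + 11 = 4^3 + 18*4 + 11 mod 23 = 9
LHS = RHS

Yes, on the curve


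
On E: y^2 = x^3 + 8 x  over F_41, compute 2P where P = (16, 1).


Doubling: s = (3 x1^2 + a) / (2 y1)
s = (3*16^2 + 8) / (2*1) mod 41 = 19
x3 = s^2 - 2 x1 mod 41 = 19^2 - 2*16 = 1
y3 = s (x1 - x3) - y1 mod 41 = 19 * (16 - 1) - 1 = 38

2P = (1, 38)


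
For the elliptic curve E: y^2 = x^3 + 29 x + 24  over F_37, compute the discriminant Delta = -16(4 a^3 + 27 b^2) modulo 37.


4 a^3 + 27 b^2 = 4*29^3 + 27*24^2 = 97556 + 15552 = 113108
Delta = -16 * (113108) = -1809728
Delta mod 37 = 16

Delta = 16 (mod 37)


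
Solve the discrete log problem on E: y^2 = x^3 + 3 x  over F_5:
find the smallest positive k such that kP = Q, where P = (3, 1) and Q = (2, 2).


Enumerate multiples of P until we hit Q = (2, 2):
  1P = (3, 1)
  2P = (4, 4)
  3P = (2, 2)
Match found at i = 3.

k = 3


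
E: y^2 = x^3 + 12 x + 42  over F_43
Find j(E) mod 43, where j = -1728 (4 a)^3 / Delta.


Delta = -16(4 a^3 + 27 b^2) mod 43 = 2
-1728 * (4 a)^3 = -1728 * (4*12)^3 mod 43 = 32
j = 32 * 2^(-1) mod 43 = 16

j = 16 (mod 43)


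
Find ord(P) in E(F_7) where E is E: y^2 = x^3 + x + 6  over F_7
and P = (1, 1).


Compute successive multiples of P until we hit O:
  1P = (1, 1)
  2P = (2, 4)
  3P = (6, 5)
  4P = (4, 5)
  5P = (3, 1)
  6P = (3, 6)
  7P = (4, 2)
  8P = (6, 2)
  ... (continuing to 11P)
  11P = O

ord(P) = 11


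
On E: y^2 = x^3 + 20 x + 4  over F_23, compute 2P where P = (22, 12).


Doubling: s = (3 x1^2 + a) / (2 y1)
s = (3*22^2 + 20) / (2*12) mod 23 = 0
x3 = s^2 - 2 x1 mod 23 = 0^2 - 2*22 = 2
y3 = s (x1 - x3) - y1 mod 23 = 0 * (22 - 2) - 12 = 11

2P = (2, 11)


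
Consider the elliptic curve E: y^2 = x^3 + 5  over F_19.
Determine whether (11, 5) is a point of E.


Check whether y^2 = x^3 + 0 x + 5 (mod 19) for (x, y) = (11, 5).
LHS: y^2 = 5^2 mod 19 = 6
RHS: x^3 + 0 x + 5 = 11^3 + 0*11 + 5 mod 19 = 6
LHS = RHS

Yes, on the curve


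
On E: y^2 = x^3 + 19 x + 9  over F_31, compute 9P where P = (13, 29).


k = 9 = 1001_2 (binary, LSB first: 1001)
Double-and-add from P = (13, 29):
  bit 0 = 1: acc = O + (13, 29) = (13, 29)
  bit 1 = 0: acc unchanged = (13, 29)
  bit 2 = 0: acc unchanged = (13, 29)
  bit 3 = 1: acc = (13, 29) + (28, 7) = (4, 26)

9P = (4, 26)


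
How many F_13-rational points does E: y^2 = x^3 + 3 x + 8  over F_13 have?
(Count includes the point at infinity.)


For each x in F_13, count y with y^2 = x^3 + 3 x + 8 mod 13:
  x = 1: RHS = 12, y in [5, 8]  -> 2 point(s)
  x = 2: RHS = 9, y in [3, 10]  -> 2 point(s)
  x = 9: RHS = 10, y in [6, 7]  -> 2 point(s)
  x = 12: RHS = 4, y in [2, 11]  -> 2 point(s)
Affine points: 8. Add the point at infinity: total = 9.

#E(F_13) = 9


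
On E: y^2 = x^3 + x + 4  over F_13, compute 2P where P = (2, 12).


Doubling: s = (3 x1^2 + a) / (2 y1)
s = (3*2^2 + 1) / (2*12) mod 13 = 0
x3 = s^2 - 2 x1 mod 13 = 0^2 - 2*2 = 9
y3 = s (x1 - x3) - y1 mod 13 = 0 * (2 - 9) - 12 = 1

2P = (9, 1)


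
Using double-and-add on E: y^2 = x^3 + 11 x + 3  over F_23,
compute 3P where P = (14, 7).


k = 3 = 11_2 (binary, LSB first: 11)
Double-and-add from P = (14, 7):
  bit 0 = 1: acc = O + (14, 7) = (14, 7)
  bit 1 = 1: acc = (14, 7) + (20, 9) = (7, 3)

3P = (7, 3)


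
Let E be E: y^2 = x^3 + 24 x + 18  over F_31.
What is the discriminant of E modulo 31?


4 a^3 + 27 b^2 = 4*24^3 + 27*18^2 = 55296 + 8748 = 64044
Delta = -16 * (64044) = -1024704
Delta mod 31 = 1

Delta = 1 (mod 31)


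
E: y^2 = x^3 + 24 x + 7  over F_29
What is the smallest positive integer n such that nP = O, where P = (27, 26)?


Compute successive multiples of P until we hit O:
  1P = (27, 26)
  2P = (11, 23)
  3P = (24, 9)
  4P = (23, 16)
  5P = (7, 24)
  6P = (4, 14)
  7P = (2, 11)
  8P = (5, 22)
  ... (continuing to 36P)
  36P = O

ord(P) = 36


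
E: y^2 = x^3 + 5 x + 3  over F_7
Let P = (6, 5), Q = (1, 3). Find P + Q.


P != Q, so use the chord formula.
s = (y2 - y1) / (x2 - x1) = (5) / (2) mod 7 = 6
x3 = s^2 - x1 - x2 mod 7 = 6^2 - 6 - 1 = 1
y3 = s (x1 - x3) - y1 mod 7 = 6 * (6 - 1) - 5 = 4

P + Q = (1, 4)


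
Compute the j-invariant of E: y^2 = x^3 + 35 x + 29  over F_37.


Delta = -16(4 a^3 + 27 b^2) mod 37 = 22
-1728 * (4 a)^3 = -1728 * (4*35)^3 mod 37 = 29
j = 29 * 22^(-1) mod 37 = 3

j = 3 (mod 37)


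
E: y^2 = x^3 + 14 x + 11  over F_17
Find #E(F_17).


For each x in F_17, count y with y^2 = x^3 + 14 x + 11 mod 17:
  x = 1: RHS = 9, y in [3, 14]  -> 2 point(s)
  x = 2: RHS = 13, y in [8, 9]  -> 2 point(s)
  x = 5: RHS = 2, y in [6, 11]  -> 2 point(s)
  x = 9: RHS = 16, y in [4, 13]  -> 2 point(s)
  x = 11: RHS = 0, y in [0]  -> 1 point(s)
  x = 15: RHS = 9, y in [3, 14]  -> 2 point(s)
  x = 16: RHS = 13, y in [8, 9]  -> 2 point(s)
Affine points: 13. Add the point at infinity: total = 14.

#E(F_17) = 14


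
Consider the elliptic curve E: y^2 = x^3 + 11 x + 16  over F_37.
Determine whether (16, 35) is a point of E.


Check whether y^2 = x^3 + 11 x + 16 (mod 37) for (x, y) = (16, 35).
LHS: y^2 = 35^2 mod 37 = 4
RHS: x^3 + 11 x + 16 = 16^3 + 11*16 + 16 mod 37 = 33
LHS != RHS

No, not on the curve


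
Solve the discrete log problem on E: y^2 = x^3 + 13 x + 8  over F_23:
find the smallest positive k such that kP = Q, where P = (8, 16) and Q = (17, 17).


Enumerate multiples of P until we hit Q = (17, 17):
  1P = (8, 16)
  2P = (15, 6)
  3P = (18, 18)
  4P = (9, 16)
  5P = (6, 7)
  6P = (12, 12)
  7P = (4, 3)
  8P = (0, 10)
  9P = (17, 6)
  10P = (14, 6)
  11P = (14, 17)
  12P = (17, 17)
Match found at i = 12.

k = 12


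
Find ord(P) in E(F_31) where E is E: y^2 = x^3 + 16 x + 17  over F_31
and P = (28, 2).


Compute successive multiples of P until we hit O:
  1P = (28, 2)
  2P = (15, 6)
  3P = (29, 15)
  4P = (19, 22)
  5P = (23, 11)
  6P = (13, 2)
  7P = (21, 29)
  8P = (7, 10)
  ... (continuing to 28P)
  28P = O

ord(P) = 28


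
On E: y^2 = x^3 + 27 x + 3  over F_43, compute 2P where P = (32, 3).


Doubling: s = (3 x1^2 + a) / (2 y1)
s = (3*32^2 + 27) / (2*3) mod 43 = 22
x3 = s^2 - 2 x1 mod 43 = 22^2 - 2*32 = 33
y3 = s (x1 - x3) - y1 mod 43 = 22 * (32 - 33) - 3 = 18

2P = (33, 18)


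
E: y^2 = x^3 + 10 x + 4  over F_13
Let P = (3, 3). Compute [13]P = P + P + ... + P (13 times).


k = 13 = 1101_2 (binary, LSB first: 1011)
Double-and-add from P = (3, 3):
  bit 0 = 1: acc = O + (3, 3) = (3, 3)
  bit 1 = 0: acc unchanged = (3, 3)
  bit 2 = 1: acc = (3, 3) + (5, 6) = (4, 2)
  bit 3 = 1: acc = (4, 2) + (0, 11) = (10, 5)

13P = (10, 5)


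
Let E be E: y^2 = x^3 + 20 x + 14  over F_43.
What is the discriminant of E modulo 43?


4 a^3 + 27 b^2 = 4*20^3 + 27*14^2 = 32000 + 5292 = 37292
Delta = -16 * (37292) = -596672
Delta mod 43 = 39

Delta = 39 (mod 43)


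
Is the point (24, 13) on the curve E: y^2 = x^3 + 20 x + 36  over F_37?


Check whether y^2 = x^3 + 20 x + 36 (mod 37) for (x, y) = (24, 13).
LHS: y^2 = 13^2 mod 37 = 21
RHS: x^3 + 20 x + 36 = 24^3 + 20*24 + 36 mod 37 = 21
LHS = RHS

Yes, on the curve


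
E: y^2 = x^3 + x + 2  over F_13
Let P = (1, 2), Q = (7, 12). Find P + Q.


P != Q, so use the chord formula.
s = (y2 - y1) / (x2 - x1) = (10) / (6) mod 13 = 6
x3 = s^2 - x1 - x2 mod 13 = 6^2 - 1 - 7 = 2
y3 = s (x1 - x3) - y1 mod 13 = 6 * (1 - 2) - 2 = 5

P + Q = (2, 5)


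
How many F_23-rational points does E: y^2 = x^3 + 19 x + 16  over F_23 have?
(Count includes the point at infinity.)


For each x in F_23, count y with y^2 = x^3 + 19 x + 16 mod 23:
  x = 0: RHS = 16, y in [4, 19]  -> 2 point(s)
  x = 1: RHS = 13, y in [6, 17]  -> 2 point(s)
  x = 2: RHS = 16, y in [4, 19]  -> 2 point(s)
  x = 3: RHS = 8, y in [10, 13]  -> 2 point(s)
  x = 4: RHS = 18, y in [8, 15]  -> 2 point(s)
  x = 5: RHS = 6, y in [11, 12]  -> 2 point(s)
  x = 6: RHS = 1, y in [1, 22]  -> 2 point(s)
  x = 7: RHS = 9, y in [3, 20]  -> 2 point(s)
  x = 8: RHS = 13, y in [6, 17]  -> 2 point(s)
  x = 14: RHS = 13, y in [6, 17]  -> 2 point(s)
  x = 16: RHS = 0, y in [0]  -> 1 point(s)
  x = 17: RHS = 8, y in [10, 13]  -> 2 point(s)
  x = 18: RHS = 3, y in [7, 16]  -> 2 point(s)
  x = 20: RHS = 1, y in [1, 22]  -> 2 point(s)
  x = 21: RHS = 16, y in [4, 19]  -> 2 point(s)
Affine points: 29. Add the point at infinity: total = 30.

#E(F_23) = 30


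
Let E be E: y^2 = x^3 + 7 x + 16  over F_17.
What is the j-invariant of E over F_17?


Delta = -16(4 a^3 + 27 b^2) mod 17 = 5
-1728 * (4 a)^3 = -1728 * (4*7)^3 mod 17 = 13
j = 13 * 5^(-1) mod 17 = 6

j = 6 (mod 17)


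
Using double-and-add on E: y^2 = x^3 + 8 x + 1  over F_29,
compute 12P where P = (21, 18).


k = 12 = 1100_2 (binary, LSB first: 0011)
Double-and-add from P = (21, 18):
  bit 0 = 0: acc unchanged = O
  bit 1 = 0: acc unchanged = O
  bit 2 = 1: acc = O + (3, 9) = (3, 9)
  bit 3 = 1: acc = (3, 9) + (7, 9) = (19, 20)

12P = (19, 20)


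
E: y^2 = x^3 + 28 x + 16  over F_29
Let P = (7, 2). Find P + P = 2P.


Doubling: s = (3 x1^2 + a) / (2 y1)
s = (3*7^2 + 28) / (2*2) mod 29 = 22
x3 = s^2 - 2 x1 mod 29 = 22^2 - 2*7 = 6
y3 = s (x1 - x3) - y1 mod 29 = 22 * (7 - 6) - 2 = 20

2P = (6, 20)


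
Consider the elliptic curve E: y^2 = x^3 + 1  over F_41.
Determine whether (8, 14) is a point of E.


Check whether y^2 = x^3 + 0 x + 1 (mod 41) for (x, y) = (8, 14).
LHS: y^2 = 14^2 mod 41 = 32
RHS: x^3 + 0 x + 1 = 8^3 + 0*8 + 1 mod 41 = 21
LHS != RHS

No, not on the curve
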